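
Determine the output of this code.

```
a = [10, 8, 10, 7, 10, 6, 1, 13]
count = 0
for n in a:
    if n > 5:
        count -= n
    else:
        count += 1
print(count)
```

n=10: >5, count = 0-10 = -10
n=8: >5, count = (-10)-8 = -18
n=10: >5, count = (-18)-10 = -28
n=7: >5, count = (-28)-7 = -35
n=10: >5, count = (-35)-10 = -45
n=6: >5, count = (-45)-6 = -51
n=1: not >5, count = (-51)+1 = -50
n=13: >5, count = (-50)-13 = -63

-63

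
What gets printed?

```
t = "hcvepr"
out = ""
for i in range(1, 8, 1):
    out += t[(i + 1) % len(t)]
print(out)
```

veprhcv

i=1: add t[2]='v' → 'v'
i=2: add t[3]='e' → 've'
i=3: add t[4]='p' → 'vep'
i=4: add t[5]='r' → 'vepr'
i=5: add t[0]='h' → 'veprh'
i=6: add t[1]='c' → 'veprhc'
i=7: add t[2]='v' → 'veprhcv'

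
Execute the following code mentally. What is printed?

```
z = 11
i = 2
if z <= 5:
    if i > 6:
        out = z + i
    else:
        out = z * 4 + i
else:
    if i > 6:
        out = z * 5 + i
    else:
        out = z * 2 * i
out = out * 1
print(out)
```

z=11, i=2
z <= 5 is False; i > 6 is False
→ out = z * 2 * i = 44
out = 44*1 = 44

44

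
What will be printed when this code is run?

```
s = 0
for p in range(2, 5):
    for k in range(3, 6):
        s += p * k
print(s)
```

108

p=2,k=3: s = 0+6 = 6
p=2,k=4: s = 6+8 = 14
p=2,k=5: s = 14+10 = 24
p=3,k=3: s = 24+9 = 33
p=3,k=4: s = 33+12 = 45
p=3,k=5: s = 45+15 = 60
p=4,k=3: s = 60+12 = 72
p=4,k=4: s = 72+16 = 88
p=4,k=5: s = 88+20 = 108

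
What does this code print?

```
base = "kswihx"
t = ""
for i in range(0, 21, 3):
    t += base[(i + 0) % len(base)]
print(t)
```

i=0: add base[0]='k' → 'k'
i=3: add base[3]='i' → 'ki'
i=6: add base[0]='k' → 'kik'
i=9: add base[3]='i' → 'kiki'
i=12: add base[0]='k' → 'kikik'
i=15: add base[3]='i' → 'kikiki'
i=18: add base[0]='k' → 'kikikik'

kikikik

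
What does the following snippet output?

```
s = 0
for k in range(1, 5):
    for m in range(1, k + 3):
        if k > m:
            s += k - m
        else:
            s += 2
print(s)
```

k=1,m=1: not 1>1, s = 0+2 = 2
k=1,m=2: not 1>2, s = 2+2 = 4
k=1,m=3: not 1>3, s = 4+2 = 6
k=2,m=1: 2>1, s = 6+1 = 7
k=2,m=2: not 2>2, s = 7+2 = 9
k=2,m=3: not 2>3, s = 9+2 = 11
k=2,m=4: not 2>4, s = 11+2 = 13
k=3,m=1: 3>1, s = 13+2 = 15
k=3,m=2: 3>2, s = 15+1 = 16
k=3,m=3: not 3>3, s = 16+2 = 18
k=3,m=4: not 3>4, s = 18+2 = 20
k=3,m=5: not 3>5, s = 20+2 = 22
k=4,m=1: 4>1, s = 22+3 = 25
k=4,m=2: 4>2, s = 25+2 = 27
k=4,m=3: 4>3, s = 27+1 = 28
k=4,m=4: not 4>4, s = 28+2 = 30
k=4,m=5: not 4>5, s = 30+2 = 32
k=4,m=6: not 4>6, s = 32+2 = 34

34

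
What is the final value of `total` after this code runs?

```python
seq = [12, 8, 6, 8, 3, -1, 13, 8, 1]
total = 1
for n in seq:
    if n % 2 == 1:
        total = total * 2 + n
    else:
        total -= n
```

-497

n=12: not odd, total = 1-12 = -11
n=8: not odd, total = (-11)-8 = -19
n=6: not odd, total = (-19)-6 = -25
n=8: not odd, total = (-25)-8 = -33
n=3: odd, total = (-33)*2+3 = -63
n=-1: odd, total = (-63)*2+(-1) = -127
n=13: odd, total = (-127)*2+13 = -241
n=8: not odd, total = (-241)-8 = -249
n=1: odd, total = (-249)*2+1 = -497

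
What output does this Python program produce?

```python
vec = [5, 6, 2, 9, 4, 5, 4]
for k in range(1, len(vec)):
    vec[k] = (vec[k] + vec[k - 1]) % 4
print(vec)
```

k=1: vec[1] = (6+5)%4 = 3 → [5, 3, 2, 9, 4, 5, 4]
k=2: vec[2] = (2+3)%4 = 1 → [5, 3, 1, 9, 4, 5, 4]
k=3: vec[3] = (9+1)%4 = 2 → [5, 3, 1, 2, 4, 5, 4]
k=4: vec[4] = (4+2)%4 = 2 → [5, 3, 1, 2, 2, 5, 4]
k=5: vec[5] = (5+2)%4 = 3 → [5, 3, 1, 2, 2, 3, 4]
k=6: vec[6] = (4+3)%4 = 3 → [5, 3, 1, 2, 2, 3, 3]

[5, 3, 1, 2, 2, 3, 3]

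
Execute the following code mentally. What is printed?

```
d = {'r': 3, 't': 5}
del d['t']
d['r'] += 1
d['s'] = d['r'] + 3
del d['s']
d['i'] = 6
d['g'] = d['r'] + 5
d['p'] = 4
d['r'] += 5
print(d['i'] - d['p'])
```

2

del 't' → {'r': 3}
d['r'] = 3+1 = 4 → {'r': 4}
d['s'] = d['r']+3 = 7 → {'r': 4, 's': 7}
del 's' → {'r': 4}
d['i'] = 6 → {'r': 4, 'i': 6}
d['g'] = d['r']+5 = 9 → {'r': 4, 'i': 6, 'g': 9}
d['p'] = 4 → {'r': 4, 'i': 6, 'g': 9, 'p': 4}
d['r'] = 4+5 = 9 → {'r': 9, 'i': 6, 'g': 9, 'p': 4}
d['i']-d['p'] = 6-4 = 2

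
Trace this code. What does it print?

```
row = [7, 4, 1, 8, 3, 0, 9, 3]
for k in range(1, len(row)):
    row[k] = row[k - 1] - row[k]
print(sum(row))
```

k=1: row[1] = 7-4 = 3 → [7, 3, 1, 8, 3, 0, 9, 3]
k=2: row[2] = 3-1 = 2 → [7, 3, 2, 8, 3, 0, 9, 3]
k=3: row[3] = 2-8 = -6 → [7, 3, 2, -6, 3, 0, 9, 3]
k=4: row[4] = (-6)-3 = -9 → [7, 3, 2, -6, -9, 0, 9, 3]
k=5: row[5] = (-9)-0 = -9 → [7, 3, 2, -6, -9, -9, 9, 3]
k=6: row[6] = (-9)-9 = -18 → [7, 3, 2, -6, -9, -9, -18, 3]
k=7: row[7] = (-18)-3 = -21 → [7, 3, 2, -6, -9, -9, -18, -21]
sum = -51

-51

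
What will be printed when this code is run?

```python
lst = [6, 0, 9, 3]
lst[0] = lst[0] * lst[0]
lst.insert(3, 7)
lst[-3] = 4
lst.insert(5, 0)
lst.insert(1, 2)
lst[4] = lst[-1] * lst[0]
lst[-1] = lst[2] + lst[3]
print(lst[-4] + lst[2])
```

4

lst[0] = lst[0]*lst[0] = 6*6 = 36 → [36, 0, 9, 3]
insert 7 at 3 → [36, 0, 9, 7, 3]
lst[-3] = 4 → [36, 0, 4, 7, 3]
insert 0 at 5 → [36, 0, 4, 7, 3, 0]
insert 2 at 1 → [36, 2, 0, 4, 7, 3, 0]
lst[4] = lst[-1]*lst[0] = 0*36 = 0 → [36, 2, 0, 4, 0, 3, 0]
lst[-1] = lst[2]+lst[3] = 0+4 = 4 → [36, 2, 0, 4, 0, 3, 4]
lst[-4]+lst[2] = 4+0 = 4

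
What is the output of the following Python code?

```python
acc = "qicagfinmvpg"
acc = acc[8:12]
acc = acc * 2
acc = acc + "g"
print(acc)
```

slice [8:12] → 'mvpg'
repeat ×2 → 'mvpgmvpg'
+ 'g' → 'mvpgmvpgg'

mvpgmvpgg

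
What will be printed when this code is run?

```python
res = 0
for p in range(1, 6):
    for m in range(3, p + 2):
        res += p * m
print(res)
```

p=2,m=3: res = 0+6 = 6
p=3,m=3: res = 6+9 = 15
p=3,m=4: res = 15+12 = 27
p=4,m=3: res = 27+12 = 39
p=4,m=4: res = 39+16 = 55
p=4,m=5: res = 55+20 = 75
p=5,m=3: res = 75+15 = 90
p=5,m=4: res = 90+20 = 110
p=5,m=5: res = 110+25 = 135
p=5,m=6: res = 135+30 = 165

165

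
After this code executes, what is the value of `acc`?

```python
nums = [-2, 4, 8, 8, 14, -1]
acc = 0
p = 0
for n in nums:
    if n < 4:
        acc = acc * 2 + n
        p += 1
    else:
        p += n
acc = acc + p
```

n=-2: <4, acc = 0*2+(-2) = -2; p=1
n=4: not <4; p=5
n=8: not <4; p=13
n=8: not <4; p=21
n=14: not <4; p=35
n=-1: <4, acc = (-2)*2+(-1) = -5; p=36
acc+p = (-5)+36 = 31

31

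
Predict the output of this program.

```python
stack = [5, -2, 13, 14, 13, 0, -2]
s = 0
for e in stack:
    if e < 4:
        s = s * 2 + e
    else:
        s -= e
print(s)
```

-210

e=5: not <4, s = 0-5 = -5
e=-2: <4, s = (-5)*2+(-2) = -12
e=13: not <4, s = (-12)-13 = -25
e=14: not <4, s = (-25)-14 = -39
e=13: not <4, s = (-39)-13 = -52
e=0: <4, s = (-52)*2+0 = -104
e=-2: <4, s = (-104)*2+(-2) = -210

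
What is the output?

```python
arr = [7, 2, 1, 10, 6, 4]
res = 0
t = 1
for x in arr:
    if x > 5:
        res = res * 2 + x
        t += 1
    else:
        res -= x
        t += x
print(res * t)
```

418

x=7: >5, res = 0*2+7 = 7; t=2
x=2: not >5, res = 7-2 = 5; t=4
x=1: not >5, res = 5-1 = 4; t=5
x=10: >5, res = 4*2+10 = 18; t=6
x=6: >5, res = 18*2+6 = 42; t=7
x=4: not >5, res = 42-4 = 38; t=11
res*t = 38*11 = 418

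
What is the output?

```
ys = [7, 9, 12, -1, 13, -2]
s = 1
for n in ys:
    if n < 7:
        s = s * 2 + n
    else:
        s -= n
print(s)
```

n=7: not <7, s = 1-7 = -6
n=9: not <7, s = (-6)-9 = -15
n=12: not <7, s = (-15)-12 = -27
n=-1: <7, s = (-27)*2+(-1) = -55
n=13: not <7, s = (-55)-13 = -68
n=-2: <7, s = (-68)*2+(-2) = -138

-138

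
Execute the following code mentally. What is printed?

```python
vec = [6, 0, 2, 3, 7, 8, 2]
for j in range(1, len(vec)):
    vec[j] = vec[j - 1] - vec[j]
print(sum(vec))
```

-19

j=1: vec[1] = 6-0 = 6 → [6, 6, 2, 3, 7, 8, 2]
j=2: vec[2] = 6-2 = 4 → [6, 6, 4, 3, 7, 8, 2]
j=3: vec[3] = 4-3 = 1 → [6, 6, 4, 1, 7, 8, 2]
j=4: vec[4] = 1-7 = -6 → [6, 6, 4, 1, -6, 8, 2]
j=5: vec[5] = (-6)-8 = -14 → [6, 6, 4, 1, -6, -14, 2]
j=6: vec[6] = (-14)-2 = -16 → [6, 6, 4, 1, -6, -14, -16]
sum = -19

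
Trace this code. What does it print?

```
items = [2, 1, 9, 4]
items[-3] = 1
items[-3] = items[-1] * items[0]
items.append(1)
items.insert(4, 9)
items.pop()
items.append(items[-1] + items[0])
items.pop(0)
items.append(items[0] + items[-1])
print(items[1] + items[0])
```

17

items[-3] = 1 → [2, 1, 9, 4]
items[-3] = items[-1]*items[0] = 4*2 = 8 → [2, 8, 9, 4]
append 1 → [2, 8, 9, 4, 1]
insert 9 at 4 → [2, 8, 9, 4, 9, 1]
pop() removes 1 → [2, 8, 9, 4, 9]
append items[-1]+items[0] = 9+2 = 11 → [2, 8, 9, 4, 9, 11]
pop(0) removes 2 → [8, 9, 4, 9, 11]
append items[0]+items[-1] = 8+11 = 19 → [8, 9, 4, 9, 11, 19]
items[1]+items[0] = 9+8 = 17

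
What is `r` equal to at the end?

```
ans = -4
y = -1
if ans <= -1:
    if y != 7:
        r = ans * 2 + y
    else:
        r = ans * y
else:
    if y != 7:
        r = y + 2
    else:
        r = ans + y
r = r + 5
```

ans=-4, y=-1
ans <= -1 is True; y != 7 is True
→ r = ans * 2 + y = -9
r = (-9)+5 = -4

-4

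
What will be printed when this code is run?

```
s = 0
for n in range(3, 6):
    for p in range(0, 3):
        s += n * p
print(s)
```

n=3,p=0: s = 0+0 = 0
n=3,p=1: s = 0+3 = 3
n=3,p=2: s = 3+6 = 9
n=4,p=0: s = 9+0 = 9
n=4,p=1: s = 9+4 = 13
n=4,p=2: s = 13+8 = 21
n=5,p=0: s = 21+0 = 21
n=5,p=1: s = 21+5 = 26
n=5,p=2: s = 26+10 = 36

36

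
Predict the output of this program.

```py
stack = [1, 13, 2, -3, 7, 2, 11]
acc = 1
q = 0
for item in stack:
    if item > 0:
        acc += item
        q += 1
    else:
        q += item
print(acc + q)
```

40

item=1: >0, acc = 1+1 = 2; q=1
item=13: >0, acc = 2+13 = 15; q=2
item=2: >0, acc = 15+2 = 17; q=3
item=-3: not >0; q=0
item=7: >0, acc = 17+7 = 24; q=1
item=2: >0, acc = 24+2 = 26; q=2
item=11: >0, acc = 26+11 = 37; q=3
acc+q = 37+3 = 40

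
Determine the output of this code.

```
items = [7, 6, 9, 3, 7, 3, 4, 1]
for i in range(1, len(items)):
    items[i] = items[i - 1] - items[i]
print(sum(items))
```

i=1: items[1] = 7-6 = 1 → [7, 1, 9, 3, 7, 3, 4, 1]
i=2: items[2] = 1-9 = -8 → [7, 1, -8, 3, 7, 3, 4, 1]
i=3: items[3] = (-8)-3 = -11 → [7, 1, -8, -11, 7, 3, 4, 1]
i=4: items[4] = (-11)-7 = -18 → [7, 1, -8, -11, -18, 3, 4, 1]
i=5: items[5] = (-18)-3 = -21 → [7, 1, -8, -11, -18, -21, 4, 1]
i=6: items[6] = (-21)-4 = -25 → [7, 1, -8, -11, -18, -21, -25, 1]
i=7: items[7] = (-25)-1 = -26 → [7, 1, -8, -11, -18, -21, -25, -26]
sum = -101

-101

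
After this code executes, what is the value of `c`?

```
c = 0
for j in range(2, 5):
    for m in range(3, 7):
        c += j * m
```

j=2,m=3: c = 0+6 = 6
j=2,m=4: c = 6+8 = 14
j=2,m=5: c = 14+10 = 24
j=2,m=6: c = 24+12 = 36
j=3,m=3: c = 36+9 = 45
j=3,m=4: c = 45+12 = 57
j=3,m=5: c = 57+15 = 72
j=3,m=6: c = 72+18 = 90
j=4,m=3: c = 90+12 = 102
j=4,m=4: c = 102+16 = 118
j=4,m=5: c = 118+20 = 138
j=4,m=6: c = 138+24 = 162

162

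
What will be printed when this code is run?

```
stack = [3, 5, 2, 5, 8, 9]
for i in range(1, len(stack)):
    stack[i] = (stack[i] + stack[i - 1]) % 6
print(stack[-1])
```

2

i=1: stack[1] = (5+3)%6 = 2 → [3, 2, 2, 5, 8, 9]
i=2: stack[2] = (2+2)%6 = 4 → [3, 2, 4, 5, 8, 9]
i=3: stack[3] = (5+4)%6 = 3 → [3, 2, 4, 3, 8, 9]
i=4: stack[4] = (8+3)%6 = 5 → [3, 2, 4, 3, 5, 9]
i=5: stack[5] = (9+5)%6 = 2 → [3, 2, 4, 3, 5, 2]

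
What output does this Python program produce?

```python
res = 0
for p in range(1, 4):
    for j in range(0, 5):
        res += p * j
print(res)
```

p=1,j=0: res = 0+0 = 0
p=1,j=1: res = 0+1 = 1
p=1,j=2: res = 1+2 = 3
p=1,j=3: res = 3+3 = 6
p=1,j=4: res = 6+4 = 10
p=2,j=0: res = 10+0 = 10
p=2,j=1: res = 10+2 = 12
p=2,j=2: res = 12+4 = 16
p=2,j=3: res = 16+6 = 22
p=2,j=4: res = 22+8 = 30
p=3,j=0: res = 30+0 = 30
p=3,j=1: res = 30+3 = 33
p=3,j=2: res = 33+6 = 39
p=3,j=3: res = 39+9 = 48
p=3,j=4: res = 48+12 = 60

60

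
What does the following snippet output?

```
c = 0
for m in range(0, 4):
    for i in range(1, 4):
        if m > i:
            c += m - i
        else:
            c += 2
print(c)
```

m=0,i=1: not 0>1, c = 0+2 = 2
m=0,i=2: not 0>2, c = 2+2 = 4
m=0,i=3: not 0>3, c = 4+2 = 6
m=1,i=1: not 1>1, c = 6+2 = 8
m=1,i=2: not 1>2, c = 8+2 = 10
m=1,i=3: not 1>3, c = 10+2 = 12
m=2,i=1: 2>1, c = 12+1 = 13
m=2,i=2: not 2>2, c = 13+2 = 15
m=2,i=3: not 2>3, c = 15+2 = 17
m=3,i=1: 3>1, c = 17+2 = 19
m=3,i=2: 3>2, c = 19+1 = 20
m=3,i=3: not 3>3, c = 20+2 = 22

22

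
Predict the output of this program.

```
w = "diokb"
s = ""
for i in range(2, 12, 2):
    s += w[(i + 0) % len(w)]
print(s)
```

obikd

i=2: add w[2]='o' → 'o'
i=4: add w[4]='b' → 'ob'
i=6: add w[1]='i' → 'obi'
i=8: add w[3]='k' → 'obik'
i=10: add w[0]='d' → 'obikd'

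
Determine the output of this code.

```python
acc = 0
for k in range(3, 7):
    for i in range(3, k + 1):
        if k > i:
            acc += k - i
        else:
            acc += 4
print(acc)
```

k=3,i=3: not 3>3, acc = 0+4 = 4
k=4,i=3: 4>3, acc = 4+1 = 5
k=4,i=4: not 4>4, acc = 5+4 = 9
k=5,i=3: 5>3, acc = 9+2 = 11
k=5,i=4: 5>4, acc = 11+1 = 12
k=5,i=5: not 5>5, acc = 12+4 = 16
k=6,i=3: 6>3, acc = 16+3 = 19
k=6,i=4: 6>4, acc = 19+2 = 21
k=6,i=5: 6>5, acc = 21+1 = 22
k=6,i=6: not 6>6, acc = 22+4 = 26

26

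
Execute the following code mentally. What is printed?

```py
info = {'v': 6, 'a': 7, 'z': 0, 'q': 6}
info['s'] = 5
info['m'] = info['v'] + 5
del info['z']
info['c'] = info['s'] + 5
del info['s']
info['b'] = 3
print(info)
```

info['s'] = 5 → {'v': 6, 'a': 7, 'z': 0, 'q': 6, 's': 5}
info['m'] = info['v']+5 = 11 → {'v': 6, 'a': 7, 'z': 0, 'q': 6, 's': 5, 'm': 11}
del 'z' → {'v': 6, 'a': 7, 'q': 6, 's': 5, 'm': 11}
info['c'] = info['s']+5 = 10 → {'v': 6, 'a': 7, 'q': 6, 's': 5, 'm': 11, 'c': 10}
del 's' → {'v': 6, 'a': 7, 'q': 6, 'm': 11, 'c': 10}
info['b'] = 3 → {'v': 6, 'a': 7, 'q': 6, 'm': 11, 'c': 10, 'b': 3}

{'v': 6, 'a': 7, 'q': 6, 'm': 11, 'c': 10, 'b': 3}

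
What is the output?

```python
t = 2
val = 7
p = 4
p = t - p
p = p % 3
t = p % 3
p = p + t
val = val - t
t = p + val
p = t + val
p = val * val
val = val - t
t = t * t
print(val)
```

-2

p = 2-4 = -2
p = (-2)%3 = 1
t = 1%3 = 1
p = 1+1 = 2
val = 7-1 = 6
t = 2+6 = 8
p = 8+6 = 14
p = 6*6 = 36
val = 6-8 = -2
t = 8*8 = 64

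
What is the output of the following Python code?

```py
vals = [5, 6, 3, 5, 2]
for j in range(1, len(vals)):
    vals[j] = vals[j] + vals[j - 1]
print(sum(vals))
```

j=1: vals[1] = 6+5 = 11 → [5, 11, 3, 5, 2]
j=2: vals[2] = 3+11 = 14 → [5, 11, 14, 5, 2]
j=3: vals[3] = 5+14 = 19 → [5, 11, 14, 19, 2]
j=4: vals[4] = 2+19 = 21 → [5, 11, 14, 19, 21]
sum = 70

70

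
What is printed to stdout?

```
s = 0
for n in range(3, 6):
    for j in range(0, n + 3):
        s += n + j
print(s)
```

n=3,j=0: s = 0+3 = 3
n=3,j=1: s = 3+4 = 7
n=3,j=2: s = 7+5 = 12
n=3,j=3: s = 12+6 = 18
n=3,j=4: s = 18+7 = 25
n=3,j=5: s = 25+8 = 33
n=4,j=0: s = 33+4 = 37
n=4,j=1: s = 37+5 = 42
n=4,j=2: s = 42+6 = 48
n=4,j=3: s = 48+7 = 55
n=4,j=4: s = 55+8 = 63
n=4,j=5: s = 63+9 = 72
n=4,j=6: s = 72+10 = 82
n=5,j=0: s = 82+5 = 87
n=5,j=1: s = 87+6 = 93
n=5,j=2: s = 93+7 = 100
n=5,j=3: s = 100+8 = 108
n=5,j=4: s = 108+9 = 117
n=5,j=5: s = 117+10 = 127
n=5,j=6: s = 127+11 = 138
n=5,j=7: s = 138+12 = 150

150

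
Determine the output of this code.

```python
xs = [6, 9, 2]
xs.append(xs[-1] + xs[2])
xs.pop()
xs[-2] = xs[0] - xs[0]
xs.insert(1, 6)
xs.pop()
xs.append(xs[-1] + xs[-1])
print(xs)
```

[6, 6, 0, 0]

append xs[-1]+xs[2] = 2+2 = 4 → [6, 9, 2, 4]
pop() removes 4 → [6, 9, 2]
xs[-2] = xs[0]-xs[0] = 6-6 = 0 → [6, 0, 2]
insert 6 at 1 → [6, 6, 0, 2]
pop() removes 2 → [6, 6, 0]
append xs[-1]+xs[-1] = 0+0 = 0 → [6, 6, 0, 0]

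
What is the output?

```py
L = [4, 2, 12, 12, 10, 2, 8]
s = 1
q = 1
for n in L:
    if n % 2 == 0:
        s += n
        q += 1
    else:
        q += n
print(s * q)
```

408

n=4: even, s = 1+4 = 5; q=2
n=2: even, s = 5+2 = 7; q=3
n=12: even, s = 7+12 = 19; q=4
n=12: even, s = 19+12 = 31; q=5
n=10: even, s = 31+10 = 41; q=6
n=2: even, s = 41+2 = 43; q=7
n=8: even, s = 43+8 = 51; q=8
s*q = 51*8 = 408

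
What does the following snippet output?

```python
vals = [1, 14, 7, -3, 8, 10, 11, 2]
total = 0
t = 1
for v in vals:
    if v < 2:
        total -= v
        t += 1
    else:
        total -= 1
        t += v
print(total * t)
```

-220

v=1: <2, total = 0-1 = -1; t=2
v=14: not <2, total = (-1)-1 = -2; t=16
v=7: not <2, total = (-2)-1 = -3; t=23
v=-3: <2, total = (-3)-(-3) = 0; t=24
v=8: not <2, total = 0-1 = -1; t=32
v=10: not <2, total = (-1)-1 = -2; t=42
v=11: not <2, total = (-2)-1 = -3; t=53
v=2: not <2, total = (-3)-1 = -4; t=55
total*t = (-4)*55 = -220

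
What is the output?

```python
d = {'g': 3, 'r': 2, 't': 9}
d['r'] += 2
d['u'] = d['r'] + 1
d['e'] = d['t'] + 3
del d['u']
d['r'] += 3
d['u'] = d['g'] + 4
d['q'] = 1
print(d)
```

{'g': 3, 'r': 7, 't': 9, 'e': 12, 'u': 7, 'q': 1}

d['r'] = 2+2 = 4 → {'g': 3, 'r': 4, 't': 9}
d['u'] = d['r']+1 = 5 → {'g': 3, 'r': 4, 't': 9, 'u': 5}
d['e'] = d['t']+3 = 12 → {'g': 3, 'r': 4, 't': 9, 'u': 5, 'e': 12}
del 'u' → {'g': 3, 'r': 4, 't': 9, 'e': 12}
d['r'] = 4+3 = 7 → {'g': 3, 'r': 7, 't': 9, 'e': 12}
d['u'] = d['g']+4 = 7 → {'g': 3, 'r': 7, 't': 9, 'e': 12, 'u': 7}
d['q'] = 1 → {'g': 3, 'r': 7, 't': 9, 'e': 12, 'u': 7, 'q': 1}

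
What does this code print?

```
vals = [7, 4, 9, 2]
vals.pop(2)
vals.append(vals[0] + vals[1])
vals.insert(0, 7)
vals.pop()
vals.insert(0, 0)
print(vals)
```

[0, 7, 7, 4, 2]

pop(2) removes 9 → [7, 4, 2]
append vals[0]+vals[1] = 7+4 = 11 → [7, 4, 2, 11]
insert 7 at 0 → [7, 7, 4, 2, 11]
pop() removes 11 → [7, 7, 4, 2]
insert 0 at 0 → [0, 7, 7, 4, 2]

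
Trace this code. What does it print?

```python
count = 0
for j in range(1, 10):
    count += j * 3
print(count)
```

j=1: count = 0+1*3 = 3
j=2: count = 3+2*3 = 9
j=3: count = 9+3*3 = 18
j=4: count = 18+4*3 = 30
j=5: count = 30+5*3 = 45
j=6: count = 45+6*3 = 63
j=7: count = 63+7*3 = 84
j=8: count = 84+8*3 = 108
j=9: count = 108+9*3 = 135

135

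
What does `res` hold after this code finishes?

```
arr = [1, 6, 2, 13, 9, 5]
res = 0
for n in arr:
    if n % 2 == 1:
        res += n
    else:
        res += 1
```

30

n=1: odd, res = 0+1 = 1
n=6: not odd, res = 1+1 = 2
n=2: not odd, res = 2+1 = 3
n=13: odd, res = 3+13 = 16
n=9: odd, res = 16+9 = 25
n=5: odd, res = 25+5 = 30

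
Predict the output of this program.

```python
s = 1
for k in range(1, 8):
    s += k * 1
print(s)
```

29

k=1: s = 1+1*1 = 2
k=2: s = 2+2*1 = 4
k=3: s = 4+3*1 = 7
k=4: s = 7+4*1 = 11
k=5: s = 11+5*1 = 16
k=6: s = 16+6*1 = 22
k=7: s = 22+7*1 = 29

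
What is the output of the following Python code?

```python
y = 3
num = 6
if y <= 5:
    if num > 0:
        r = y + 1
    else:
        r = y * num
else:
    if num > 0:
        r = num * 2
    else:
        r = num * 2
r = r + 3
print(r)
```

7

y=3, num=6
y <= 5 is True; num > 0 is True
→ r = y + 1 = 4
r = 4+3 = 7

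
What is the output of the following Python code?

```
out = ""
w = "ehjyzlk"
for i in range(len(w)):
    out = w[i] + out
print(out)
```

klzyjhe

i=0: prepend 'e' → 'e'
i=1: prepend 'h' → 'he'
i=2: prepend 'j' → 'jhe'
i=3: prepend 'y' → 'yjhe'
i=4: prepend 'z' → 'zyjhe'
i=5: prepend 'l' → 'lzyjhe'
i=6: prepend 'k' → 'klzyjhe'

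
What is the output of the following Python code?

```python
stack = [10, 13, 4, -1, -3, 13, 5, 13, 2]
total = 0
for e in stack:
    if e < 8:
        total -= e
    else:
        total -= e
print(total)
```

-56

e=10: not <8, total = 0-10 = -10
e=13: not <8, total = (-10)-13 = -23
e=4: <8, total = (-23)-4 = -27
e=-1: <8, total = (-27)-(-1) = -26
e=-3: <8, total = (-26)-(-3) = -23
e=13: not <8, total = (-23)-13 = -36
e=5: <8, total = (-36)-5 = -41
e=13: not <8, total = (-41)-13 = -54
e=2: <8, total = (-54)-2 = -56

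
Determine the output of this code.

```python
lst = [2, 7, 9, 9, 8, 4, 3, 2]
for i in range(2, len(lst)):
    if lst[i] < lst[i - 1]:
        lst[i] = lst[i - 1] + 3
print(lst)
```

[2, 7, 9, 9, 12, 15, 18, 21]

i=2: 9>=7, unchanged → [2, 7, 9, 9, 8, 4, 3, 2]
i=3: 9>=9, unchanged → [2, 7, 9, 9, 8, 4, 3, 2]
i=4: 8<9, lst[4] = 9+3 = 12 → [2, 7, 9, 9, 12, 4, 3, 2]
i=5: 4<12, lst[5] = 12+3 = 15 → [2, 7, 9, 9, 12, 15, 3, 2]
i=6: 3<15, lst[6] = 15+3 = 18 → [2, 7, 9, 9, 12, 15, 18, 2]
i=7: 2<18, lst[7] = 18+3 = 21 → [2, 7, 9, 9, 12, 15, 18, 21]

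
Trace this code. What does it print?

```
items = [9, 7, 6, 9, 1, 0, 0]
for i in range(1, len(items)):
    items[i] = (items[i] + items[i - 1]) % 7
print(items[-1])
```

4

i=1: items[1] = (7+9)%7 = 2 → [9, 2, 6, 9, 1, 0, 0]
i=2: items[2] = (6+2)%7 = 1 → [9, 2, 1, 9, 1, 0, 0]
i=3: items[3] = (9+1)%7 = 3 → [9, 2, 1, 3, 1, 0, 0]
i=4: items[4] = (1+3)%7 = 4 → [9, 2, 1, 3, 4, 0, 0]
i=5: items[5] = (0+4)%7 = 4 → [9, 2, 1, 3, 4, 4, 0]
i=6: items[6] = (0+4)%7 = 4 → [9, 2, 1, 3, 4, 4, 4]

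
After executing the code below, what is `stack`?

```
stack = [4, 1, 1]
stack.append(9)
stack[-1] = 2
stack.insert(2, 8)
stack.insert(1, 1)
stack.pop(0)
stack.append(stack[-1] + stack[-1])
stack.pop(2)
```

append 9 → [4, 1, 1, 9]
stack[-1] = 2 → [4, 1, 1, 2]
insert 8 at 2 → [4, 1, 8, 1, 2]
insert 1 at 1 → [4, 1, 1, 8, 1, 2]
pop(0) removes 4 → [1, 1, 8, 1, 2]
append stack[-1]+stack[-1] = 2+2 = 4 → [1, 1, 8, 1, 2, 4]
pop(2) removes 8 → [1, 1, 1, 2, 4]

[1, 1, 1, 2, 4]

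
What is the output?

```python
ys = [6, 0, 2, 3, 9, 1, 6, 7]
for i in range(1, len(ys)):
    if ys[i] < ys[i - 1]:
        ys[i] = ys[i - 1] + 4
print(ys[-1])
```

i=1: 0<6, ys[1] = 6+4 = 10 → [6, 10, 2, 3, 9, 1, 6, 7]
i=2: 2<10, ys[2] = 10+4 = 14 → [6, 10, 14, 3, 9, 1, 6, 7]
i=3: 3<14, ys[3] = 14+4 = 18 → [6, 10, 14, 18, 9, 1, 6, 7]
i=4: 9<18, ys[4] = 18+4 = 22 → [6, 10, 14, 18, 22, 1, 6, 7]
i=5: 1<22, ys[5] = 22+4 = 26 → [6, 10, 14, 18, 22, 26, 6, 7]
i=6: 6<26, ys[6] = 26+4 = 30 → [6, 10, 14, 18, 22, 26, 30, 7]
i=7: 7<30, ys[7] = 30+4 = 34 → [6, 10, 14, 18, 22, 26, 30, 34]

34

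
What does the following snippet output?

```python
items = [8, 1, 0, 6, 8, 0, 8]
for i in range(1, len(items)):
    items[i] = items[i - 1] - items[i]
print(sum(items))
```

-6

i=1: items[1] = 8-1 = 7 → [8, 7, 0, 6, 8, 0, 8]
i=2: items[2] = 7-0 = 7 → [8, 7, 7, 6, 8, 0, 8]
i=3: items[3] = 7-6 = 1 → [8, 7, 7, 1, 8, 0, 8]
i=4: items[4] = 1-8 = -7 → [8, 7, 7, 1, -7, 0, 8]
i=5: items[5] = (-7)-0 = -7 → [8, 7, 7, 1, -7, -7, 8]
i=6: items[6] = (-7)-8 = -15 → [8, 7, 7, 1, -7, -7, -15]
sum = -6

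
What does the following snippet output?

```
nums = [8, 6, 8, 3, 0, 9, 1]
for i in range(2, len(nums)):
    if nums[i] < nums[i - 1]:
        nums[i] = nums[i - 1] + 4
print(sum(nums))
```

94

i=2: 8>=6, unchanged → [8, 6, 8, 3, 0, 9, 1]
i=3: 3<8, nums[3] = 8+4 = 12 → [8, 6, 8, 12, 0, 9, 1]
i=4: 0<12, nums[4] = 12+4 = 16 → [8, 6, 8, 12, 16, 9, 1]
i=5: 9<16, nums[5] = 16+4 = 20 → [8, 6, 8, 12, 16, 20, 1]
i=6: 1<20, nums[6] = 20+4 = 24 → [8, 6, 8, 12, 16, 20, 24]
sum = 94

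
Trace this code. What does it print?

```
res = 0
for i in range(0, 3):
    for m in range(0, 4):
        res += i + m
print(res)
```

30

i=0,m=0: res = 0+0 = 0
i=0,m=1: res = 0+1 = 1
i=0,m=2: res = 1+2 = 3
i=0,m=3: res = 3+3 = 6
i=1,m=0: res = 6+1 = 7
i=1,m=1: res = 7+2 = 9
i=1,m=2: res = 9+3 = 12
i=1,m=3: res = 12+4 = 16
i=2,m=0: res = 16+2 = 18
i=2,m=1: res = 18+3 = 21
i=2,m=2: res = 21+4 = 25
i=2,m=3: res = 25+5 = 30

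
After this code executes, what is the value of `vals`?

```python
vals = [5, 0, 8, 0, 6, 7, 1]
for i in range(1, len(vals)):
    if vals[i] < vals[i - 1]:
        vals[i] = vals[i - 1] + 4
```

[5, 9, 13, 17, 21, 25, 29]

i=1: 0<5, vals[1] = 5+4 = 9 → [5, 9, 8, 0, 6, 7, 1]
i=2: 8<9, vals[2] = 9+4 = 13 → [5, 9, 13, 0, 6, 7, 1]
i=3: 0<13, vals[3] = 13+4 = 17 → [5, 9, 13, 17, 6, 7, 1]
i=4: 6<17, vals[4] = 17+4 = 21 → [5, 9, 13, 17, 21, 7, 1]
i=5: 7<21, vals[5] = 21+4 = 25 → [5, 9, 13, 17, 21, 25, 1]
i=6: 1<25, vals[6] = 25+4 = 29 → [5, 9, 13, 17, 21, 25, 29]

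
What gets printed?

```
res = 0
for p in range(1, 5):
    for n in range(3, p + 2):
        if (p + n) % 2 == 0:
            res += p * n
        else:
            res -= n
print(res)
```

p=2,n=3: odd sum, res = 0-3 = -3
p=3,n=3: even sum, res = (-3)+9 = 6
p=3,n=4: odd sum, res = 6-4 = 2
p=4,n=3: odd sum, res = 2-3 = -1
p=4,n=4: even sum, res = (-1)+16 = 15
p=4,n=5: odd sum, res = 15-5 = 10

10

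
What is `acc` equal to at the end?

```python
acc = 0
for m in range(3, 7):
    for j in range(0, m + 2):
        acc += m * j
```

363

m=3,j=0: acc = 0+0 = 0
m=3,j=1: acc = 0+3 = 3
m=3,j=2: acc = 3+6 = 9
m=3,j=3: acc = 9+9 = 18
m=3,j=4: acc = 18+12 = 30
m=4,j=0: acc = 30+0 = 30
m=4,j=1: acc = 30+4 = 34
m=4,j=2: acc = 34+8 = 42
m=4,j=3: acc = 42+12 = 54
m=4,j=4: acc = 54+16 = 70
m=4,j=5: acc = 70+20 = 90
m=5,j=0: acc = 90+0 = 90
m=5,j=1: acc = 90+5 = 95
m=5,j=2: acc = 95+10 = 105
m=5,j=3: acc = 105+15 = 120
m=5,j=4: acc = 120+20 = 140
m=5,j=5: acc = 140+25 = 165
m=5,j=6: acc = 165+30 = 195
m=6,j=0: acc = 195+0 = 195
m=6,j=1: acc = 195+6 = 201
m=6,j=2: acc = 201+12 = 213
m=6,j=3: acc = 213+18 = 231
m=6,j=4: acc = 231+24 = 255
m=6,j=5: acc = 255+30 = 285
m=6,j=6: acc = 285+36 = 321
m=6,j=7: acc = 321+42 = 363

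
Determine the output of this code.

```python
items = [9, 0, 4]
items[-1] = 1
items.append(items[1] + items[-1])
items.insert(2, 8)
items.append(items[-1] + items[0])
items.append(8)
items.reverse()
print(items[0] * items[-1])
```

items[-1] = 1 → [9, 0, 1]
append items[1]+items[-1] = 0+1 = 1 → [9, 0, 1, 1]
insert 8 at 2 → [9, 0, 8, 1, 1]
append items[-1]+items[0] = 1+9 = 10 → [9, 0, 8, 1, 1, 10]
append 8 → [9, 0, 8, 1, 1, 10, 8]
reverse → [8, 10, 1, 1, 8, 0, 9]
items[0]*items[-1] = 8*9 = 72

72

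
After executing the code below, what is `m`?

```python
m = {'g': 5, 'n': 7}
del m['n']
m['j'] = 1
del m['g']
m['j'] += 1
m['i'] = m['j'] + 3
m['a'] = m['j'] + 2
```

del 'n' → {'g': 5}
m['j'] = 1 → {'g': 5, 'j': 1}
del 'g' → {'j': 1}
m['j'] = 1+1 = 2 → {'j': 2}
m['i'] = m['j']+3 = 5 → {'j': 2, 'i': 5}
m['a'] = m['j']+2 = 4 → {'j': 2, 'i': 5, 'a': 4}

{'j': 2, 'i': 5, 'a': 4}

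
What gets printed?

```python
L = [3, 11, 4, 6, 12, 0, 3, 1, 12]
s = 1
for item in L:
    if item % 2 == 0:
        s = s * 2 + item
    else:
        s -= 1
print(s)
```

item=3: not even, s = 1-1 = 0
item=11: not even, s = 0-1 = -1
item=4: even, s = (-1)*2+4 = 2
item=6: even, s = 2*2+6 = 10
item=12: even, s = 10*2+12 = 32
item=0: even, s = 32*2+0 = 64
item=3: not even, s = 64-1 = 63
item=1: not even, s = 63-1 = 62
item=12: even, s = 62*2+12 = 136

136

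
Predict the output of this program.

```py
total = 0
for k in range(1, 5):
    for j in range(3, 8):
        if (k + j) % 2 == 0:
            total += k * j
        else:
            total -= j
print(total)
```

70

k=1,j=3: even sum, total = 0+3 = 3
k=1,j=4: odd sum, total = 3-4 = -1
k=1,j=5: even sum, total = (-1)+5 = 4
k=1,j=6: odd sum, total = 4-6 = -2
k=1,j=7: even sum, total = (-2)+7 = 5
k=2,j=3: odd sum, total = 5-3 = 2
k=2,j=4: even sum, total = 2+8 = 10
k=2,j=5: odd sum, total = 10-5 = 5
k=2,j=6: even sum, total = 5+12 = 17
k=2,j=7: odd sum, total = 17-7 = 10
k=3,j=3: even sum, total = 10+9 = 19
k=3,j=4: odd sum, total = 19-4 = 15
k=3,j=5: even sum, total = 15+15 = 30
k=3,j=6: odd sum, total = 30-6 = 24
k=3,j=7: even sum, total = 24+21 = 45
k=4,j=3: odd sum, total = 45-3 = 42
k=4,j=4: even sum, total = 42+16 = 58
k=4,j=5: odd sum, total = 58-5 = 53
k=4,j=6: even sum, total = 53+24 = 77
k=4,j=7: odd sum, total = 77-7 = 70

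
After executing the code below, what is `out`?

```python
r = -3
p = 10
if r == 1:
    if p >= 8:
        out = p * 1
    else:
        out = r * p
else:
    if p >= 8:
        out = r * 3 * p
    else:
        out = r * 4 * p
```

r=-3, p=10
r == 1 is False; p >= 8 is True
→ out = r * 3 * p = -90

-90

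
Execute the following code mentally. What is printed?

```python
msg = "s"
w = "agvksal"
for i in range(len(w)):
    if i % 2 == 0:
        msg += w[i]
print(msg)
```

i=0: add 'a' → 'sa'
i=1: skip
i=2: add 'v' → 'sav'
i=3: skip
i=4: add 's' → 'savs'
i=5: skip
i=6: add 'l' → 'savsl'

savsl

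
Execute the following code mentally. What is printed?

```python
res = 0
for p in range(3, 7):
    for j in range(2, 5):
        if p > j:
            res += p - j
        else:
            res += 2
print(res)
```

p=3,j=2: 3>2, res = 0+1 = 1
p=3,j=3: not 3>3, res = 1+2 = 3
p=3,j=4: not 3>4, res = 3+2 = 5
p=4,j=2: 4>2, res = 5+2 = 7
p=4,j=3: 4>3, res = 7+1 = 8
p=4,j=4: not 4>4, res = 8+2 = 10
p=5,j=2: 5>2, res = 10+3 = 13
p=5,j=3: 5>3, res = 13+2 = 15
p=5,j=4: 5>4, res = 15+1 = 16
p=6,j=2: 6>2, res = 16+4 = 20
p=6,j=3: 6>3, res = 20+3 = 23
p=6,j=4: 6>4, res = 23+2 = 25

25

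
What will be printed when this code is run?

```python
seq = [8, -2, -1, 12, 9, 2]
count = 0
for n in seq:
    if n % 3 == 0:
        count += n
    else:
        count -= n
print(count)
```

n=8: not %3==0, count = 0-8 = -8
n=-2: not %3==0, count = (-8)-(-2) = -6
n=-1: not %3==0, count = (-6)-(-1) = -5
n=12: %3==0, count = (-5)+12 = 7
n=9: %3==0, count = 7+9 = 16
n=2: not %3==0, count = 16-2 = 14

14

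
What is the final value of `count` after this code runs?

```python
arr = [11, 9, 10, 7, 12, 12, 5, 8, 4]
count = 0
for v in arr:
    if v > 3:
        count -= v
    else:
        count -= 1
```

v=11: >3, count = 0-11 = -11
v=9: >3, count = (-11)-9 = -20
v=10: >3, count = (-20)-10 = -30
v=7: >3, count = (-30)-7 = -37
v=12: >3, count = (-37)-12 = -49
v=12: >3, count = (-49)-12 = -61
v=5: >3, count = (-61)-5 = -66
v=8: >3, count = (-66)-8 = -74
v=4: >3, count = (-74)-4 = -78

-78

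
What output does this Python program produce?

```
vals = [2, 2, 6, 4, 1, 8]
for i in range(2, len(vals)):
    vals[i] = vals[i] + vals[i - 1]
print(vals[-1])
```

i=2: vals[2] = 6+2 = 8 → [2, 2, 8, 4, 1, 8]
i=3: vals[3] = 4+8 = 12 → [2, 2, 8, 12, 1, 8]
i=4: vals[4] = 1+12 = 13 → [2, 2, 8, 12, 13, 8]
i=5: vals[5] = 8+13 = 21 → [2, 2, 8, 12, 13, 21]

21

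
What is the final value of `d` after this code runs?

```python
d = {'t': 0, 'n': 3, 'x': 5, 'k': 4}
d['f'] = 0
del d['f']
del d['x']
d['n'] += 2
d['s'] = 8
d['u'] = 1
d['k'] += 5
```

d['f'] = 0 → {'t': 0, 'n': 3, 'x': 5, 'k': 4, 'f': 0}
del 'f' → {'t': 0, 'n': 3, 'x': 5, 'k': 4}
del 'x' → {'t': 0, 'n': 3, 'k': 4}
d['n'] = 3+2 = 5 → {'t': 0, 'n': 5, 'k': 4}
d['s'] = 8 → {'t': 0, 'n': 5, 'k': 4, 's': 8}
d['u'] = 1 → {'t': 0, 'n': 5, 'k': 4, 's': 8, 'u': 1}
d['k'] = 4+5 = 9 → {'t': 0, 'n': 5, 'k': 9, 's': 8, 'u': 1}

{'t': 0, 'n': 5, 'k': 9, 's': 8, 'u': 1}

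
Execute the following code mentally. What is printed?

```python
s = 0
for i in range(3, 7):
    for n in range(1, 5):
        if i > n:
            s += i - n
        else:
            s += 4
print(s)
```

45

i=3,n=1: 3>1, s = 0+2 = 2
i=3,n=2: 3>2, s = 2+1 = 3
i=3,n=3: not 3>3, s = 3+4 = 7
i=3,n=4: not 3>4, s = 7+4 = 11
i=4,n=1: 4>1, s = 11+3 = 14
i=4,n=2: 4>2, s = 14+2 = 16
i=4,n=3: 4>3, s = 16+1 = 17
i=4,n=4: not 4>4, s = 17+4 = 21
i=5,n=1: 5>1, s = 21+4 = 25
i=5,n=2: 5>2, s = 25+3 = 28
i=5,n=3: 5>3, s = 28+2 = 30
i=5,n=4: 5>4, s = 30+1 = 31
i=6,n=1: 6>1, s = 31+5 = 36
i=6,n=2: 6>2, s = 36+4 = 40
i=6,n=3: 6>3, s = 40+3 = 43
i=6,n=4: 6>4, s = 43+2 = 45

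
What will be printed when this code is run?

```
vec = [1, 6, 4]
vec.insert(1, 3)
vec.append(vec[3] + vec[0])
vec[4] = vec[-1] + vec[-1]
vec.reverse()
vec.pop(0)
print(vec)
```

[4, 6, 3, 1]

insert 3 at 1 → [1, 3, 6, 4]
append vec[3]+vec[0] = 4+1 = 5 → [1, 3, 6, 4, 5]
vec[4] = vec[-1]+vec[-1] = 5+5 = 10 → [1, 3, 6, 4, 10]
reverse → [10, 4, 6, 3, 1]
pop(0) removes 10 → [4, 6, 3, 1]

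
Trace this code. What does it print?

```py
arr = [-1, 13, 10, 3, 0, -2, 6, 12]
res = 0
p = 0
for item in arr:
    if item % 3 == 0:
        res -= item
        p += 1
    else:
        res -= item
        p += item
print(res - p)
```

item=-1: not %3==0, res = 0-(-1) = 1; p=-1
item=13: not %3==0, res = 1-13 = -12; p=12
item=10: not %3==0, res = (-12)-10 = -22; p=22
item=3: %3==0, res = (-22)-3 = -25; p=23
item=0: %3==0, res = (-25)-0 = -25; p=24
item=-2: not %3==0, res = (-25)-(-2) = -23; p=22
item=6: %3==0, res = (-23)-6 = -29; p=23
item=12: %3==0, res = (-29)-12 = -41; p=24
res-p = (-41)-24 = -65

-65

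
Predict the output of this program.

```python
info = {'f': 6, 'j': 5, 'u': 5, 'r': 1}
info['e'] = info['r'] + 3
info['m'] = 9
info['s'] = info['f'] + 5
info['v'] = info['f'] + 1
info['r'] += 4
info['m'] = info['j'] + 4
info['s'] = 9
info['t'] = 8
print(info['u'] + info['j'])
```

info['e'] = info['r']+3 = 4 → {'f': 6, 'j': 5, 'u': 5, 'r': 1, 'e': 4}
info['m'] = 9 → {'f': 6, 'j': 5, 'u': 5, 'r': 1, 'e': 4, 'm': 9}
info['s'] = info['f']+5 = 11 → {'f': 6, 'j': 5, 'u': 5, 'r': 1, 'e': 4, 'm': 9, 's': 11}
info['v'] = info['f']+1 = 7 → {'f': 6, 'j': 5, 'u': 5, 'r': 1, 'e': 4, 'm': 9, 's': 11, 'v': 7}
info['r'] = 1+4 = 5 → {'f': 6, 'j': 5, 'u': 5, 'r': 5, 'e': 4, 'm': 9, 's': 11, 'v': 7}
info['m'] = info['j']+4 = 9 → {'f': 6, 'j': 5, 'u': 5, 'r': 5, 'e': 4, 'm': 9, 's': 11, 'v': 7}
info['s'] = 9 → {'f': 6, 'j': 5, 'u': 5, 'r': 5, 'e': 4, 'm': 9, 's': 9, 'v': 7}
info['t'] = 8 → {'f': 6, 'j': 5, 'u': 5, 'r': 5, 'e': 4, 'm': 9, 's': 9, 'v': 7, 't': 8}
info['u']+info['j'] = 5+5 = 10

10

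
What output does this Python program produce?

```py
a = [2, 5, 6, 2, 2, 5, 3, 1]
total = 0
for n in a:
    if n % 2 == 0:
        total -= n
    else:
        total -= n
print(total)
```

-26

n=2: even, total = 0-2 = -2
n=5: not even, total = (-2)-5 = -7
n=6: even, total = (-7)-6 = -13
n=2: even, total = (-13)-2 = -15
n=2: even, total = (-15)-2 = -17
n=5: not even, total = (-17)-5 = -22
n=3: not even, total = (-22)-3 = -25
n=1: not even, total = (-25)-1 = -26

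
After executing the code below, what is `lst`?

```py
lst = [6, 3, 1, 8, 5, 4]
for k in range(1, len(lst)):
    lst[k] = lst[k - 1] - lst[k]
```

k=1: lst[1] = 6-3 = 3 → [6, 3, 1, 8, 5, 4]
k=2: lst[2] = 3-1 = 2 → [6, 3, 2, 8, 5, 4]
k=3: lst[3] = 2-8 = -6 → [6, 3, 2, -6, 5, 4]
k=4: lst[4] = (-6)-5 = -11 → [6, 3, 2, -6, -11, 4]
k=5: lst[5] = (-11)-4 = -15 → [6, 3, 2, -6, -11, -15]

[6, 3, 2, -6, -11, -15]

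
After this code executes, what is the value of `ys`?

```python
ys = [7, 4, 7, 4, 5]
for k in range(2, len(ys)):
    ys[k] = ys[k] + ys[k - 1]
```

k=2: ys[2] = 7+4 = 11 → [7, 4, 11, 4, 5]
k=3: ys[3] = 4+11 = 15 → [7, 4, 11, 15, 5]
k=4: ys[4] = 5+15 = 20 → [7, 4, 11, 15, 20]

[7, 4, 11, 15, 20]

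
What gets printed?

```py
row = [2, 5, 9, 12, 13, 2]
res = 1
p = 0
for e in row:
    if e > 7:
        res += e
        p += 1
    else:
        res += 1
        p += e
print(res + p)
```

e=2: not >7, res = 1+1 = 2; p=2
e=5: not >7, res = 2+1 = 3; p=7
e=9: >7, res = 3+9 = 12; p=8
e=12: >7, res = 12+12 = 24; p=9
e=13: >7, res = 24+13 = 37; p=10
e=2: not >7, res = 37+1 = 38; p=12
res+p = 38+12 = 50

50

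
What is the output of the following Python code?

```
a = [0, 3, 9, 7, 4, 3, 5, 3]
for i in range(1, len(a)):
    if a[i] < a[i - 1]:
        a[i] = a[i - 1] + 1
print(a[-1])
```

14

i=1: 3>=0, unchanged → [0, 3, 9, 7, 4, 3, 5, 3]
i=2: 9>=3, unchanged → [0, 3, 9, 7, 4, 3, 5, 3]
i=3: 7<9, a[3] = 9+1 = 10 → [0, 3, 9, 10, 4, 3, 5, 3]
i=4: 4<10, a[4] = 10+1 = 11 → [0, 3, 9, 10, 11, 3, 5, 3]
i=5: 3<11, a[5] = 11+1 = 12 → [0, 3, 9, 10, 11, 12, 5, 3]
i=6: 5<12, a[6] = 12+1 = 13 → [0, 3, 9, 10, 11, 12, 13, 3]
i=7: 3<13, a[7] = 13+1 = 14 → [0, 3, 9, 10, 11, 12, 13, 14]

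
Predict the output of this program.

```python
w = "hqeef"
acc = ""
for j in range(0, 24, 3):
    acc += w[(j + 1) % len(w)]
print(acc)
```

j=0: add w[1]='q' → 'q'
j=3: add w[4]='f' → 'qf'
j=6: add w[2]='e' → 'qfe'
j=9: add w[0]='h' → 'qfeh'
j=12: add w[3]='e' → 'qfehe'
j=15: add w[1]='q' → 'qfeheq'
j=18: add w[4]='f' → 'qfeheqf'
j=21: add w[2]='e' → 'qfeheqfe'

qfeheqfe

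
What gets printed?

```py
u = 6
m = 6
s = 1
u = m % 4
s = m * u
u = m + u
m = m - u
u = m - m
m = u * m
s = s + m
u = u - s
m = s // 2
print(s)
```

12

u = 6%4 = 2
s = 6*2 = 12
u = 6+2 = 8
m = 6-8 = -2
u = (-2)-(-2) = 0
m = 0*(-2) = 0
s = 12+0 = 12
u = 0-12 = -12
m = 12//2 = 6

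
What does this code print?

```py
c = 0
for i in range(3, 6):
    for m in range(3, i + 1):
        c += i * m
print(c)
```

97

i=3,m=3: c = 0+9 = 9
i=4,m=3: c = 9+12 = 21
i=4,m=4: c = 21+16 = 37
i=5,m=3: c = 37+15 = 52
i=5,m=4: c = 52+20 = 72
i=5,m=5: c = 72+25 = 97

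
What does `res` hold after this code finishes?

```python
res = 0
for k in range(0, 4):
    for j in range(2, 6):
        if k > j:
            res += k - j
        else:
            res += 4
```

61

k=0,j=2: not 0>2, res = 0+4 = 4
k=0,j=3: not 0>3, res = 4+4 = 8
k=0,j=4: not 0>4, res = 8+4 = 12
k=0,j=5: not 0>5, res = 12+4 = 16
k=1,j=2: not 1>2, res = 16+4 = 20
k=1,j=3: not 1>3, res = 20+4 = 24
k=1,j=4: not 1>4, res = 24+4 = 28
k=1,j=5: not 1>5, res = 28+4 = 32
k=2,j=2: not 2>2, res = 32+4 = 36
k=2,j=3: not 2>3, res = 36+4 = 40
k=2,j=4: not 2>4, res = 40+4 = 44
k=2,j=5: not 2>5, res = 44+4 = 48
k=3,j=2: 3>2, res = 48+1 = 49
k=3,j=3: not 3>3, res = 49+4 = 53
k=3,j=4: not 3>4, res = 53+4 = 57
k=3,j=5: not 3>5, res = 57+4 = 61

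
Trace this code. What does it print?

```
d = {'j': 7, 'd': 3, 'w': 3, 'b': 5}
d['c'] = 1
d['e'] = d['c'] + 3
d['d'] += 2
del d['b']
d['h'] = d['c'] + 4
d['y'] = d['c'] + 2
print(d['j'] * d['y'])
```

d['c'] = 1 → {'j': 7, 'd': 3, 'w': 3, 'b': 5, 'c': 1}
d['e'] = d['c']+3 = 4 → {'j': 7, 'd': 3, 'w': 3, 'b': 5, 'c': 1, 'e': 4}
d['d'] = 3+2 = 5 → {'j': 7, 'd': 5, 'w': 3, 'b': 5, 'c': 1, 'e': 4}
del 'b' → {'j': 7, 'd': 5, 'w': 3, 'c': 1, 'e': 4}
d['h'] = d['c']+4 = 5 → {'j': 7, 'd': 5, 'w': 3, 'c': 1, 'e': 4, 'h': 5}
d['y'] = d['c']+2 = 3 → {'j': 7, 'd': 5, 'w': 3, 'c': 1, 'e': 4, 'h': 5, 'y': 3}
d['j']*d['y'] = 7*3 = 21

21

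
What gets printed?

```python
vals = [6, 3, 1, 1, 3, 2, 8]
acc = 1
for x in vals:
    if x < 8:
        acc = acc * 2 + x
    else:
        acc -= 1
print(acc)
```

323

x=6: <8, acc = 1*2+6 = 8
x=3: <8, acc = 8*2+3 = 19
x=1: <8, acc = 19*2+1 = 39
x=1: <8, acc = 39*2+1 = 79
x=3: <8, acc = 79*2+3 = 161
x=2: <8, acc = 161*2+2 = 324
x=8: not <8, acc = 324-1 = 323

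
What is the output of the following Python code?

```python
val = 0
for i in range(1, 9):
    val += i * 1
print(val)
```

36

i=1: val = 0+1*1 = 1
i=2: val = 1+2*1 = 3
i=3: val = 3+3*1 = 6
i=4: val = 6+4*1 = 10
i=5: val = 10+5*1 = 15
i=6: val = 15+6*1 = 21
i=7: val = 21+7*1 = 28
i=8: val = 28+8*1 = 36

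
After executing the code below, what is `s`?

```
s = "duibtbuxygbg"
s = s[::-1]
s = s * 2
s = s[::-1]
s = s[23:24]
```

'g'

reverse → 'gbgyxubtbiud'
repeat ×2 → 'gbgyxubtbiudgbgyxubtbiud'
reverse → 'duibtbuxygbgduibtbuxygbg'
slice [23:24] → 'g'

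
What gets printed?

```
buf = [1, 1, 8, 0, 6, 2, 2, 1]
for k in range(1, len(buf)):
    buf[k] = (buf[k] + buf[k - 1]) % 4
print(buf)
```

[1, 2, 2, 2, 0, 2, 0, 1]

k=1: buf[1] = (1+1)%4 = 2 → [1, 2, 8, 0, 6, 2, 2, 1]
k=2: buf[2] = (8+2)%4 = 2 → [1, 2, 2, 0, 6, 2, 2, 1]
k=3: buf[3] = (0+2)%4 = 2 → [1, 2, 2, 2, 6, 2, 2, 1]
k=4: buf[4] = (6+2)%4 = 0 → [1, 2, 2, 2, 0, 2, 2, 1]
k=5: buf[5] = (2+0)%4 = 2 → [1, 2, 2, 2, 0, 2, 2, 1]
k=6: buf[6] = (2+2)%4 = 0 → [1, 2, 2, 2, 0, 2, 0, 1]
k=7: buf[7] = (1+0)%4 = 1 → [1, 2, 2, 2, 0, 2, 0, 1]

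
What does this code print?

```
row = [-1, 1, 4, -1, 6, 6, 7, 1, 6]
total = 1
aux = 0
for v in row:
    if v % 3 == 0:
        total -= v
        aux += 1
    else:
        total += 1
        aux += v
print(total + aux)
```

3

v=-1: not %3==0, total = 1+1 = 2; aux=-1
v=1: not %3==0, total = 2+1 = 3; aux=0
v=4: not %3==0, total = 3+1 = 4; aux=4
v=-1: not %3==0, total = 4+1 = 5; aux=3
v=6: %3==0, total = 5-6 = -1; aux=4
v=6: %3==0, total = (-1)-6 = -7; aux=5
v=7: not %3==0, total = (-7)+1 = -6; aux=12
v=1: not %3==0, total = (-6)+1 = -5; aux=13
v=6: %3==0, total = (-5)-6 = -11; aux=14
total+aux = (-11)+14 = 3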